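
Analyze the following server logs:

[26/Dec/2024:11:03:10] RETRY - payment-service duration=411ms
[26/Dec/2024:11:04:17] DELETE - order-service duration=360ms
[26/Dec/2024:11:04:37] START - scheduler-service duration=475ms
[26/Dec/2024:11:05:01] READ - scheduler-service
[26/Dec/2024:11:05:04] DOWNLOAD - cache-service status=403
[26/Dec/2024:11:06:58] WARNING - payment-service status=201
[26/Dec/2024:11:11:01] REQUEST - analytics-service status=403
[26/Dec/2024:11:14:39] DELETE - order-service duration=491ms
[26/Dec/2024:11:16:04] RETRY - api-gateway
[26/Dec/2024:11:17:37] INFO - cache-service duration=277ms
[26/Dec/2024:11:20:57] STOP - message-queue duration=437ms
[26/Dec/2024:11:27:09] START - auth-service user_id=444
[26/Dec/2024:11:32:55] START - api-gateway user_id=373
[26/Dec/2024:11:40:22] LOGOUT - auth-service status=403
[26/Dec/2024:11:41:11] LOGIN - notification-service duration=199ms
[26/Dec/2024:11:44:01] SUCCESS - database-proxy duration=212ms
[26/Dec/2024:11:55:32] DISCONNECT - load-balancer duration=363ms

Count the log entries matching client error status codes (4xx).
3

To find matching entries:

1. Pattern to match: client error status codes (4xx)
2. Scan each log entry for the pattern
3. Count matches: 3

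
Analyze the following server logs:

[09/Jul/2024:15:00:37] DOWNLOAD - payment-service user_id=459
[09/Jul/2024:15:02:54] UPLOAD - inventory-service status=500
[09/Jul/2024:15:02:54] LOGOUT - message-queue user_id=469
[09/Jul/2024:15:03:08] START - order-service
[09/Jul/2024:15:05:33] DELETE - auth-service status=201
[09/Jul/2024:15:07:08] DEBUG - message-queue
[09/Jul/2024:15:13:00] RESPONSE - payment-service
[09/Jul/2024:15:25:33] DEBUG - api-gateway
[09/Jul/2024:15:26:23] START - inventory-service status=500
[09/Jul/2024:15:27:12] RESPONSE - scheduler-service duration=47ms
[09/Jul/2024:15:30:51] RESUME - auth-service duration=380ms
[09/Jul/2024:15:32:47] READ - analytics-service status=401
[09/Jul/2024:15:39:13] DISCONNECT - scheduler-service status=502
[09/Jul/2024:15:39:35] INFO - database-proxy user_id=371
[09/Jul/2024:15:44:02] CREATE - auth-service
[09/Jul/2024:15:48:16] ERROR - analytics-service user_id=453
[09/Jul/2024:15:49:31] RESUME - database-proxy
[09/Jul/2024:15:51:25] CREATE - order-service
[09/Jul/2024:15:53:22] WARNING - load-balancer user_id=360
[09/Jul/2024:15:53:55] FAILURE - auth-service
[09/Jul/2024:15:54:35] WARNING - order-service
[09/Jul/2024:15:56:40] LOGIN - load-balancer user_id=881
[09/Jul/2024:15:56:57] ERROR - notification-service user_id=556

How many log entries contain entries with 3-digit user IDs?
7

To find matching entries:

1. Pattern to match: entries with 3-digit user IDs
2. Scan each log entry for the pattern
3. Count matches: 7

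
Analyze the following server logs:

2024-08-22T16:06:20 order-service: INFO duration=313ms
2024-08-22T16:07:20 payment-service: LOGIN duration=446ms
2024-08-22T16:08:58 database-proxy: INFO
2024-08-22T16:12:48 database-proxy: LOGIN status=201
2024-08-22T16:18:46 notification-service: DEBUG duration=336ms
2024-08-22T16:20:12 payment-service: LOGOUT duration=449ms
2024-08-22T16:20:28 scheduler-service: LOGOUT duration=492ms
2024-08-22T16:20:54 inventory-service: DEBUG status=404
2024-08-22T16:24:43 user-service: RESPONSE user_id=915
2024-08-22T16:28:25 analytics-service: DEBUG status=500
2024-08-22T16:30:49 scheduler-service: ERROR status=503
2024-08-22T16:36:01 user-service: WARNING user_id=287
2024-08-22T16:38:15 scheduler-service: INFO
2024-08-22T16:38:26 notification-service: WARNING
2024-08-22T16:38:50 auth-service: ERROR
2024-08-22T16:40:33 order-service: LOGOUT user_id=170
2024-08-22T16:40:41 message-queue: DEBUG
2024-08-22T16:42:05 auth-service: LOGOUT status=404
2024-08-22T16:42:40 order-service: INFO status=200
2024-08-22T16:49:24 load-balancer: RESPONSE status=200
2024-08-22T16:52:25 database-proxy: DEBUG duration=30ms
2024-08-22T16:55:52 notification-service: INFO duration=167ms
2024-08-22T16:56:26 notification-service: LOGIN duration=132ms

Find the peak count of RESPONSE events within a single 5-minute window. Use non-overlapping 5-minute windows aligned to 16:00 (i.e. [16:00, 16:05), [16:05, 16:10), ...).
1

To find the burst window:

1. Divide the log period into non-overlapping 5-minute windows starting at 16:00
2. Count RESPONSE events in each window
3. Find the window with maximum count
4. Maximum events in a window: 1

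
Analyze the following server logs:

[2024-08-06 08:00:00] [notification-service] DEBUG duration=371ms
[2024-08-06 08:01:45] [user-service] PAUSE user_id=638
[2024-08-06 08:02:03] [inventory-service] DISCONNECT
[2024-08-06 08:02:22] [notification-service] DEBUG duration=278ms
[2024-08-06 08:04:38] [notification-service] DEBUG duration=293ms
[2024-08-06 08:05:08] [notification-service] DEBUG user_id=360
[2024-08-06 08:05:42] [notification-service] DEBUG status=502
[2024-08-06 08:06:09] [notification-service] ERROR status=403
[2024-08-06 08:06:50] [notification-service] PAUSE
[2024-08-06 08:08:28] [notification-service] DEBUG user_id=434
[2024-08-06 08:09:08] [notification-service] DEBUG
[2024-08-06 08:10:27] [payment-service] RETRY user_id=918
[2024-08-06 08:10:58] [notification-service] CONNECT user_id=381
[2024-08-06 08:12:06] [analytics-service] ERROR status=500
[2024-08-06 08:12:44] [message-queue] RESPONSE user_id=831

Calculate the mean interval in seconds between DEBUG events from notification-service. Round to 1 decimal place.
91.3

To calculate average interval:

1. Find all DEBUG events for notification-service in order
2. Calculate time gaps between consecutive events
3. Compute mean of gaps: 548 / 6 = 91.3 seconds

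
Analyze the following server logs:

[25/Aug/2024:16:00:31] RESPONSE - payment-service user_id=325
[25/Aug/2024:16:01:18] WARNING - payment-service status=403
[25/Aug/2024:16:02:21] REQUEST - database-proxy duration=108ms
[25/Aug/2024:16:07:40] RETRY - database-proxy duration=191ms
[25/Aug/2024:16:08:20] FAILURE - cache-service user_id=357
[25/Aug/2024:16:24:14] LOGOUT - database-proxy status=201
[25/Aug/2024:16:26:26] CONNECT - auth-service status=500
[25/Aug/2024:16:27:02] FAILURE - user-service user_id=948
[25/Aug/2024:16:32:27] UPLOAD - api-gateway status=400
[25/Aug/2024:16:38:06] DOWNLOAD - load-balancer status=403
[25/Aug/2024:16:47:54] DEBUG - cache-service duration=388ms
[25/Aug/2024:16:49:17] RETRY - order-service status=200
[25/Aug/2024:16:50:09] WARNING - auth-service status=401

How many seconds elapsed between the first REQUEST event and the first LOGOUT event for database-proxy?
1313

To find the time between events:

1. Locate the first REQUEST event for database-proxy: 25/Aug/2024:16:02:21
2. Locate the first LOGOUT event for database-proxy: 25/Aug/2024:16:24:14
3. Calculate the difference: 25/Aug/2024:16:24:14 - 25/Aug/2024:16:02:21 = 1313 seconds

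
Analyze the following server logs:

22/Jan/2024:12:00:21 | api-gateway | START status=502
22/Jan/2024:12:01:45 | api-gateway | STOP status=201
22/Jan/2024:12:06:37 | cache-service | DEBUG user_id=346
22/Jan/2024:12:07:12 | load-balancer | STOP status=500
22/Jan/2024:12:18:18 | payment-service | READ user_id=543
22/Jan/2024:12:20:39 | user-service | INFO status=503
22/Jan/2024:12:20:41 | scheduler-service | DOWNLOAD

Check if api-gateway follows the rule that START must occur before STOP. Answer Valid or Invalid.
Valid

To validate ordering:

1. Required order: START → STOP
2. Rule: START must occur before STOP
3. Check actual order of events for api-gateway
4. Result: Valid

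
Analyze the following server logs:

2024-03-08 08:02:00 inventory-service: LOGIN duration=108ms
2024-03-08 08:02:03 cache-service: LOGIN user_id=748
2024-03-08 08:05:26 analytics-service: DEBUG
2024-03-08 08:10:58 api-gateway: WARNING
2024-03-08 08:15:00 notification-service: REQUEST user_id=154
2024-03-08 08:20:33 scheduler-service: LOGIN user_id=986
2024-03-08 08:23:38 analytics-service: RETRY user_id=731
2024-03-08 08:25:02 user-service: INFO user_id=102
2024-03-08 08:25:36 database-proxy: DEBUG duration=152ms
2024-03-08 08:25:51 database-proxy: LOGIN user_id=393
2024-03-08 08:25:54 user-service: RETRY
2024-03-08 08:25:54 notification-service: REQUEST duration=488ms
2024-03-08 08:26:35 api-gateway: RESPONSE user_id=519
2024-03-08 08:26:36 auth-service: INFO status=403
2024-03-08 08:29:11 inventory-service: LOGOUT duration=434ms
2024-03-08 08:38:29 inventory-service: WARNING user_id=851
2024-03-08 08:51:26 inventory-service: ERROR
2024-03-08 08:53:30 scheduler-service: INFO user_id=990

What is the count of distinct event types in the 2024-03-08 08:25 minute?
5

To count unique event types:

1. Filter events in the minute starting at 2024-03-08 08:25
2. Extract event types from matching entries
3. Count unique types: 5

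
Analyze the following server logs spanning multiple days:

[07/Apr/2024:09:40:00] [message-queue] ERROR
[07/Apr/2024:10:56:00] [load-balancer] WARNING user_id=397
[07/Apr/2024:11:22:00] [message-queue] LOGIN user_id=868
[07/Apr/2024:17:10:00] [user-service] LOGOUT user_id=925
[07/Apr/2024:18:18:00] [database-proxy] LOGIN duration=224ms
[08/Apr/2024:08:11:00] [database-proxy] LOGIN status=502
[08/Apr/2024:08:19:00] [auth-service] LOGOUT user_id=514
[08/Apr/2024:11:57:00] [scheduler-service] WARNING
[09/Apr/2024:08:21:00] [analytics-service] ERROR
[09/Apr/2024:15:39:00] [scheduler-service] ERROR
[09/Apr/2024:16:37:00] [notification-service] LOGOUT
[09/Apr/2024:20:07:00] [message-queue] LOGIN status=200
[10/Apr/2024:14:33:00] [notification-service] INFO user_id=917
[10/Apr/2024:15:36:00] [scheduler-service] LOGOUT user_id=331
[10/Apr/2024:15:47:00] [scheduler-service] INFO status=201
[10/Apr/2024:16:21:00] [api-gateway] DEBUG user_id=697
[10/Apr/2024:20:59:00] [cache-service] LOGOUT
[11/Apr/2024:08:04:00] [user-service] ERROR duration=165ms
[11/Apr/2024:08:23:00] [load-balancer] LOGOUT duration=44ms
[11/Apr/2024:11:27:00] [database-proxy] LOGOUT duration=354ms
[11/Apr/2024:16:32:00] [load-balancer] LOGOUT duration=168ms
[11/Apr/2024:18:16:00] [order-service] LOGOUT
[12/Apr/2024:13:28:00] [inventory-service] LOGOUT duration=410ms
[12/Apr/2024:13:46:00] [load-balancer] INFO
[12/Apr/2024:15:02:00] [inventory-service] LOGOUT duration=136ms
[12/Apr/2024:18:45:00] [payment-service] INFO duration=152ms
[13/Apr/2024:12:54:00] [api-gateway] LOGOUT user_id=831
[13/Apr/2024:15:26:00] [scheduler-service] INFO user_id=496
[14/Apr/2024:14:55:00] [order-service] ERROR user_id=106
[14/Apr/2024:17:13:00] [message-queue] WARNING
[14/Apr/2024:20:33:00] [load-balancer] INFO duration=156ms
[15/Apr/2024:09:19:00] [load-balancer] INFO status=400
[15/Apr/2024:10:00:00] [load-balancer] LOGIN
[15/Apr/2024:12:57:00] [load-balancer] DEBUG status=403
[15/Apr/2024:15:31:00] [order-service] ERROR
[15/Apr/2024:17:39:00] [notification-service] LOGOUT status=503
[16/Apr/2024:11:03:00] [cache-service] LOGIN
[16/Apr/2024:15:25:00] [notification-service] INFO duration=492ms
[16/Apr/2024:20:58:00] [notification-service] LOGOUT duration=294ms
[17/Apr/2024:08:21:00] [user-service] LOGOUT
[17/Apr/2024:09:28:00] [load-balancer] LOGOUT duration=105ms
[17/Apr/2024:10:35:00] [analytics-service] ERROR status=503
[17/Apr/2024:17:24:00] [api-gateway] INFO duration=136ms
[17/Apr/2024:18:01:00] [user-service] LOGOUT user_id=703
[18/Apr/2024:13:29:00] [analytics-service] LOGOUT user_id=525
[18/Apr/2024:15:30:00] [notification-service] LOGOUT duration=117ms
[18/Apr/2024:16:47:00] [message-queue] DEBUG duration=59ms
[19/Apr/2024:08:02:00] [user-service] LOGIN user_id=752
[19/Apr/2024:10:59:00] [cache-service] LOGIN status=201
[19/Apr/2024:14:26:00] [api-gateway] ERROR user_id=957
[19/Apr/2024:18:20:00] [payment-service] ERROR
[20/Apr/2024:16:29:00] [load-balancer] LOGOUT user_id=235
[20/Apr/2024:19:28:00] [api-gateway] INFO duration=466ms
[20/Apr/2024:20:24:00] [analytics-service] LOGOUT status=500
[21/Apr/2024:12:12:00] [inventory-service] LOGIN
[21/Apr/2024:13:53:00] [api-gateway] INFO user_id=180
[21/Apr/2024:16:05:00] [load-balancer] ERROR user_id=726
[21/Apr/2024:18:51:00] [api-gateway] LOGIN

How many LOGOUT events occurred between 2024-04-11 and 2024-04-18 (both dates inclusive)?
14

To filter by date range:

1. Date range: 2024-04-11 through 2024-04-18, both dates inclusive
2. Filter for LOGOUT events whose date falls in this range
3. Count matching events: 14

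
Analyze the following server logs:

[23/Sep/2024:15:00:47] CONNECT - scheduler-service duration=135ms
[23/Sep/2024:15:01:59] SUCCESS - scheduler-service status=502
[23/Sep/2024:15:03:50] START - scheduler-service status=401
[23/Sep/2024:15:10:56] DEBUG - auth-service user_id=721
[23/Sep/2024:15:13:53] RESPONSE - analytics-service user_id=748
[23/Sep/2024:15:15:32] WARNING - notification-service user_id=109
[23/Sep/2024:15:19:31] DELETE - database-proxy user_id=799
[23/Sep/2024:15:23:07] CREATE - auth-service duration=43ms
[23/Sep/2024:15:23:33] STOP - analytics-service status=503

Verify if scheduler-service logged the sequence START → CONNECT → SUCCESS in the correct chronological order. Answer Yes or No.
No

To verify sequence order:

1. Find all events in sequence START → CONNECT → SUCCESS for scheduler-service
2. Extract their timestamps
3. Check if timestamps are in ascending order
4. Result: No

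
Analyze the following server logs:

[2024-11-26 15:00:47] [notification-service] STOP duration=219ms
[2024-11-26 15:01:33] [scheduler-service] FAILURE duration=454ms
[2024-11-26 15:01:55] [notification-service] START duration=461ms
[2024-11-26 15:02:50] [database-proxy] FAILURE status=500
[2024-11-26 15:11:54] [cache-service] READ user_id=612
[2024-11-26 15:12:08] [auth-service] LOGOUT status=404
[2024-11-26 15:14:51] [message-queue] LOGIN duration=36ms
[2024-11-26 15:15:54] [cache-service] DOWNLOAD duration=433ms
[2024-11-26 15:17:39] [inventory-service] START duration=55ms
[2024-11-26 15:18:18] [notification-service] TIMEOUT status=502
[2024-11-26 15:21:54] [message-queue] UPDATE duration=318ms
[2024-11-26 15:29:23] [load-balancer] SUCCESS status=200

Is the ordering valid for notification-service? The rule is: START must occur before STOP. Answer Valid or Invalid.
Invalid

To validate ordering:

1. Required order: START → STOP
2. Rule: START must occur before STOP
3. Check actual order of events for notification-service
4. Result: Invalid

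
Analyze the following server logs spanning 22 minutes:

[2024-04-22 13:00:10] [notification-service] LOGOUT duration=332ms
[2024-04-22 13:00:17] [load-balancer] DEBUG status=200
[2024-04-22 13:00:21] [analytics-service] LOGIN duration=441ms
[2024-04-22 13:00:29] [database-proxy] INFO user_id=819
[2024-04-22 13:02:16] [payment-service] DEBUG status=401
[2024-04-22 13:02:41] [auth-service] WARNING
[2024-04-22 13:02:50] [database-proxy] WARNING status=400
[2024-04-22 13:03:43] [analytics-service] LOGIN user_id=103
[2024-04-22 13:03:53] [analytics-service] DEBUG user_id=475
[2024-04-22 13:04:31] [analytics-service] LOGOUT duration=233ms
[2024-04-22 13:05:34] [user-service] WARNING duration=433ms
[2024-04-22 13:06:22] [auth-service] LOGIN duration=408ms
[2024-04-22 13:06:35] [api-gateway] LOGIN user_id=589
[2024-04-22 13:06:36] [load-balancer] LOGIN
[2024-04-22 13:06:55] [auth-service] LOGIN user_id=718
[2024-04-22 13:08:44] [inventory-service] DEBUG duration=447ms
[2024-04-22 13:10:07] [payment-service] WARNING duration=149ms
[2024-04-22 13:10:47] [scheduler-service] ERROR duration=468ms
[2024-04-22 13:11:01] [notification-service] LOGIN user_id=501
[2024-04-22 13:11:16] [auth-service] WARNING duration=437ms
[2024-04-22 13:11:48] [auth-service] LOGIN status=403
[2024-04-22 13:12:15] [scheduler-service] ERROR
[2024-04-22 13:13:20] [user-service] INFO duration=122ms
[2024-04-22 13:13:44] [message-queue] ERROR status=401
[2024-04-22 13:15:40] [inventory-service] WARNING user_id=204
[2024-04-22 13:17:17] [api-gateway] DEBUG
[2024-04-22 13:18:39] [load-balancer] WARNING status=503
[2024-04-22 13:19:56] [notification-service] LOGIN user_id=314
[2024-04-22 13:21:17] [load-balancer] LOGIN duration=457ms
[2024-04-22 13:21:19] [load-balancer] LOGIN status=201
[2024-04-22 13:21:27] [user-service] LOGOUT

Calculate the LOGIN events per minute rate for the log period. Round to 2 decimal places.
0.5

To calculate the rate:

1. Count total LOGIN events: 11
2. Total time period: 22 minutes
3. Rate = 11 / 22 = 0.5 events per minute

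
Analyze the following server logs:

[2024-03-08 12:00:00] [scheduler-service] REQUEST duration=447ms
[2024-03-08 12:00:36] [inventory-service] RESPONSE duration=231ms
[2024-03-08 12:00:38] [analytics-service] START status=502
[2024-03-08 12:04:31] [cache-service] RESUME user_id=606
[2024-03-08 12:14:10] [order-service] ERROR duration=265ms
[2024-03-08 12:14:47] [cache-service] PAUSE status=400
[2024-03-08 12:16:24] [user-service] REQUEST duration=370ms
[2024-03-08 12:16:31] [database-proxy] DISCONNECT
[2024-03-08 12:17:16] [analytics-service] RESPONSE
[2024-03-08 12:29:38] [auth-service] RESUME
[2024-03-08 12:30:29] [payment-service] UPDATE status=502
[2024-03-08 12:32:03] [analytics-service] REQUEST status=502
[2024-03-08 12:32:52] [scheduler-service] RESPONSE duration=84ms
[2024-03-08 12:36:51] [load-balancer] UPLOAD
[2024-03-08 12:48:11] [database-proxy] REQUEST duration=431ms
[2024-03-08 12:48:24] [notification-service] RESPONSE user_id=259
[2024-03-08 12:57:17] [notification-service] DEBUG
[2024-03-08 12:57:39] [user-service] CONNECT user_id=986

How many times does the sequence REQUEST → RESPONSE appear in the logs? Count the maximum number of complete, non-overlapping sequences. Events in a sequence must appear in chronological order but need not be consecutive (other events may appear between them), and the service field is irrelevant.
4

To count sequences:

1. Look for pattern: REQUEST → RESPONSE
2. Greedily scan the log in chronological order, matching each sequence element in turn (ignoring service)
3. Each time the full pattern completes, increment the count and restart matching from the next event
4. Complete non-overlapping sequences found: 4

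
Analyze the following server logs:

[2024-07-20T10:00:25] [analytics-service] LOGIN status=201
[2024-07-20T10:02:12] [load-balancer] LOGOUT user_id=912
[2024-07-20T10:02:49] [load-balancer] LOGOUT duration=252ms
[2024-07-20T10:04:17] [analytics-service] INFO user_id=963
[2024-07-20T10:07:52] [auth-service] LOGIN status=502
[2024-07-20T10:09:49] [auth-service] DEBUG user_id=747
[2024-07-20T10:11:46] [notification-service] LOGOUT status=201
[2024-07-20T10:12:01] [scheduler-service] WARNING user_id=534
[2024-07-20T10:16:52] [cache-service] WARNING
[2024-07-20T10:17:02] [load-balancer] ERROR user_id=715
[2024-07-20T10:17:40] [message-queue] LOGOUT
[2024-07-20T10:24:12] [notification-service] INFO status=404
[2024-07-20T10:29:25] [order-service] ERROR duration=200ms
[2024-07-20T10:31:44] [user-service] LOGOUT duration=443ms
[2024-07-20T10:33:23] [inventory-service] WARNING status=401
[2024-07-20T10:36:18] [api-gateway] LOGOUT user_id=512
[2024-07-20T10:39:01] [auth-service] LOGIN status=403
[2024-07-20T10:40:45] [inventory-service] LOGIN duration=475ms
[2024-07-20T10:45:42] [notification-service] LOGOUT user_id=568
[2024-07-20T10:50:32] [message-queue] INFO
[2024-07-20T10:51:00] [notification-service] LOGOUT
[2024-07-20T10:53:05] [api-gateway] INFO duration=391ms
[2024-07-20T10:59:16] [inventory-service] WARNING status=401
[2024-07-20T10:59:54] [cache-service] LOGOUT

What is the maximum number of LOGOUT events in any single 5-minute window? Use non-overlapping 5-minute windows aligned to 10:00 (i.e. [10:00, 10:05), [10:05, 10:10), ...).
2

To find the burst window:

1. Divide the log period into non-overlapping 5-minute windows starting at 10:00
2. Count LOGOUT events in each window
3. Find the window with maximum count
4. Maximum events in a window: 2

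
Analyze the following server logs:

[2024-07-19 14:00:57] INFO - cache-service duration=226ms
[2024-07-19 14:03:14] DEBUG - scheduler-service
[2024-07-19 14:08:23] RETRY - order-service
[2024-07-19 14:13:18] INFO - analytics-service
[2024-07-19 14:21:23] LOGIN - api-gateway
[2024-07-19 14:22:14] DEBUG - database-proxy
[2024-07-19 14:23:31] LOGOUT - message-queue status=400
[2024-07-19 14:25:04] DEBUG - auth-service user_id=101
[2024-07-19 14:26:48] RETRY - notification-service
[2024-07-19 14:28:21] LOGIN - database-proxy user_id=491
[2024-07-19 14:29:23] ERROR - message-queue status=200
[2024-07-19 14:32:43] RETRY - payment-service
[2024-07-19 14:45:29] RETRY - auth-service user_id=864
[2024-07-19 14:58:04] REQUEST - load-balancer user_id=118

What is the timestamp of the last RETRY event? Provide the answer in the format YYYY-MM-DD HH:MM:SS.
2024-07-19 14:45:29

To find the last event:

1. Filter for all RETRY events
2. Sort by timestamp
3. Select the last one
4. Timestamp: 2024-07-19 14:45:29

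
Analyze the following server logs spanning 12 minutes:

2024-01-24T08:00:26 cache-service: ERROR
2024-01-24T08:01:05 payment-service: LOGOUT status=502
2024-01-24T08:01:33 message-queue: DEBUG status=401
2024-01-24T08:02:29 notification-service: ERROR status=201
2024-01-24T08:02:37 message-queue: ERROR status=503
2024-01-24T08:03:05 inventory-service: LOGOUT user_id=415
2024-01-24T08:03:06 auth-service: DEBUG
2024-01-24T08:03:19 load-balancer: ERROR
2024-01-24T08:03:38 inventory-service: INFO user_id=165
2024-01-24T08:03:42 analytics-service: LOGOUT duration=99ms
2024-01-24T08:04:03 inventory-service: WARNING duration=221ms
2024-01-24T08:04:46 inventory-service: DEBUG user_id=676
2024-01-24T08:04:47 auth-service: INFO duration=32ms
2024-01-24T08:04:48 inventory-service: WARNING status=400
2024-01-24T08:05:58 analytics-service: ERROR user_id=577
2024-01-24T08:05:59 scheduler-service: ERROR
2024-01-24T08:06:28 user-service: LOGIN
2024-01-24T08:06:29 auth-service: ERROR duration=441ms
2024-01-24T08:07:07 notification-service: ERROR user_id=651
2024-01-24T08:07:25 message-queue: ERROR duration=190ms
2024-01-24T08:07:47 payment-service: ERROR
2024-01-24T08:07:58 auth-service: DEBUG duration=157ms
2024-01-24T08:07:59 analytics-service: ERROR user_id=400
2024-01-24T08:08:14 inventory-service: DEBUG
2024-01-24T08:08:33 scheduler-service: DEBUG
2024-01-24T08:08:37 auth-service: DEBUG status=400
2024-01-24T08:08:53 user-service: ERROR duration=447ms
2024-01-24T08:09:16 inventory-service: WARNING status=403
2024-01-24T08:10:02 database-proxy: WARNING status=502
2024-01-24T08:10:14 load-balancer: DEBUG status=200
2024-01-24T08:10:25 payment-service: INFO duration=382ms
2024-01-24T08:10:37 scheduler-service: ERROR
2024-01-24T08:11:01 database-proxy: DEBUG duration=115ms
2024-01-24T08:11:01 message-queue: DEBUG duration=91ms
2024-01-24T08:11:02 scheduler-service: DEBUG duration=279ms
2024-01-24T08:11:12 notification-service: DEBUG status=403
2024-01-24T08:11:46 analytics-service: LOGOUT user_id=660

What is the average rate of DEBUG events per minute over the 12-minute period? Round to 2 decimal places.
1.0

To calculate the rate:

1. Count total DEBUG events: 12
2. Total time period: 12 minutes
3. Rate = 12 / 12 = 1.0 events per minute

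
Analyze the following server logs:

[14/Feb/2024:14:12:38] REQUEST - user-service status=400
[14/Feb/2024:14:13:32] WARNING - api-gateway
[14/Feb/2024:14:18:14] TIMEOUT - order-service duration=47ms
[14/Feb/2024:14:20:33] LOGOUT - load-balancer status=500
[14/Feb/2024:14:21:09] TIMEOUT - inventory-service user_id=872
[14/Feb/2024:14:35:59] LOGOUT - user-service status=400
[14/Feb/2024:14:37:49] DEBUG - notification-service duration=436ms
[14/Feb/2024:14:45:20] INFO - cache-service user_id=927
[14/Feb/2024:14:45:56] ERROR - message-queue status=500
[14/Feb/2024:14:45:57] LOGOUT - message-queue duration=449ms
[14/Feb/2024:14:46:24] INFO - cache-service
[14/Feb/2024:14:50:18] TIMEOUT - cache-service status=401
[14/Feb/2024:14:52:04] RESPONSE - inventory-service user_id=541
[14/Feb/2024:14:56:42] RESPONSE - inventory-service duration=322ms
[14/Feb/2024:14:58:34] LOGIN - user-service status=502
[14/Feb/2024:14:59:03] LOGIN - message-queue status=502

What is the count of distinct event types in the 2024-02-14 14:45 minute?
3

To count unique event types:

1. Filter events in the minute starting at 2024-02-14 14:45
2. Extract event types from matching entries
3. Count unique types: 3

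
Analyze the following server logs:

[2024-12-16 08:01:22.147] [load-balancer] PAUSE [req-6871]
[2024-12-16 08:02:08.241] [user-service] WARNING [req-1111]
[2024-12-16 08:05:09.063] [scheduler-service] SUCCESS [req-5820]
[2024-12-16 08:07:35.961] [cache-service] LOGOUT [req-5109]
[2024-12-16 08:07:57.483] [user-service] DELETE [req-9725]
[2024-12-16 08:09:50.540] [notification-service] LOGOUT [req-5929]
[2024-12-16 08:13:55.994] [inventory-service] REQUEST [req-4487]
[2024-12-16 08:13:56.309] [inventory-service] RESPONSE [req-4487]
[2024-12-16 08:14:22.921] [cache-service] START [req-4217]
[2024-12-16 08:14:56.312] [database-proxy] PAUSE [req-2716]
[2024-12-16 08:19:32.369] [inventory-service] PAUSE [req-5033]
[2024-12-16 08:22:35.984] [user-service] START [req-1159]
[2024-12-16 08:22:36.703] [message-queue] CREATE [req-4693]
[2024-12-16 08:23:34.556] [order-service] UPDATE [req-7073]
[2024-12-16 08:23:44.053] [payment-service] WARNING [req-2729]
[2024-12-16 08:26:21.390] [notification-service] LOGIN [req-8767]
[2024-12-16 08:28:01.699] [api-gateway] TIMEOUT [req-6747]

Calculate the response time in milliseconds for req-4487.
315

To calculate latency:

1. Find REQUEST with id req-4487: 2024-12-16 08:13:55.994
2. Find RESPONSE with id req-4487: 2024-12-16 08:13:56.309
3. Latency: 2024-12-16 08:13:56.309 - 2024-12-16 08:13:55.994 = 315ms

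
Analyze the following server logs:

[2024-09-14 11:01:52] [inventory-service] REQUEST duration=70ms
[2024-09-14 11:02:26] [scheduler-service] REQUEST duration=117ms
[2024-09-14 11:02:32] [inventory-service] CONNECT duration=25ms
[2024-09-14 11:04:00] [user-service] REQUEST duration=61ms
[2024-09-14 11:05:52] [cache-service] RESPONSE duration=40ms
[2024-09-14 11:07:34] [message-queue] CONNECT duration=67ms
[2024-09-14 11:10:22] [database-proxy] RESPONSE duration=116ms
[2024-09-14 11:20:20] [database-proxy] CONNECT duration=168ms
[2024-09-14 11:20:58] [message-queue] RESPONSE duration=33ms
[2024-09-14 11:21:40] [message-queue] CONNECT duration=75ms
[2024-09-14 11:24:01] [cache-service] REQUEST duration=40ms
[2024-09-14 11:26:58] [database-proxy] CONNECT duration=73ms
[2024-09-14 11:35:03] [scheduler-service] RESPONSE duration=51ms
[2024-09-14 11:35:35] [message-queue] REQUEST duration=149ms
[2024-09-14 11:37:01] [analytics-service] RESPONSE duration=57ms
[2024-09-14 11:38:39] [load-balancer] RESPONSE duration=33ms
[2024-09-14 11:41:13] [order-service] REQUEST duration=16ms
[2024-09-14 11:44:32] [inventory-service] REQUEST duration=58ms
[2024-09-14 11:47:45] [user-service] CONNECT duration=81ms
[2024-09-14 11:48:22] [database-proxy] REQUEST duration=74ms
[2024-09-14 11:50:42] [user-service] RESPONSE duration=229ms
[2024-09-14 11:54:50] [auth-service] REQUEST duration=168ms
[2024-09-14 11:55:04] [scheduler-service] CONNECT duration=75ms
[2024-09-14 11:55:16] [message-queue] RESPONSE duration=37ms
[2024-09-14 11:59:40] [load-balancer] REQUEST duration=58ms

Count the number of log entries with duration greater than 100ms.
6

To count timeouts:

1. Threshold: 100ms
2. Extract duration from each log entry
3. Count entries where duration > 100
4. Timeout count: 6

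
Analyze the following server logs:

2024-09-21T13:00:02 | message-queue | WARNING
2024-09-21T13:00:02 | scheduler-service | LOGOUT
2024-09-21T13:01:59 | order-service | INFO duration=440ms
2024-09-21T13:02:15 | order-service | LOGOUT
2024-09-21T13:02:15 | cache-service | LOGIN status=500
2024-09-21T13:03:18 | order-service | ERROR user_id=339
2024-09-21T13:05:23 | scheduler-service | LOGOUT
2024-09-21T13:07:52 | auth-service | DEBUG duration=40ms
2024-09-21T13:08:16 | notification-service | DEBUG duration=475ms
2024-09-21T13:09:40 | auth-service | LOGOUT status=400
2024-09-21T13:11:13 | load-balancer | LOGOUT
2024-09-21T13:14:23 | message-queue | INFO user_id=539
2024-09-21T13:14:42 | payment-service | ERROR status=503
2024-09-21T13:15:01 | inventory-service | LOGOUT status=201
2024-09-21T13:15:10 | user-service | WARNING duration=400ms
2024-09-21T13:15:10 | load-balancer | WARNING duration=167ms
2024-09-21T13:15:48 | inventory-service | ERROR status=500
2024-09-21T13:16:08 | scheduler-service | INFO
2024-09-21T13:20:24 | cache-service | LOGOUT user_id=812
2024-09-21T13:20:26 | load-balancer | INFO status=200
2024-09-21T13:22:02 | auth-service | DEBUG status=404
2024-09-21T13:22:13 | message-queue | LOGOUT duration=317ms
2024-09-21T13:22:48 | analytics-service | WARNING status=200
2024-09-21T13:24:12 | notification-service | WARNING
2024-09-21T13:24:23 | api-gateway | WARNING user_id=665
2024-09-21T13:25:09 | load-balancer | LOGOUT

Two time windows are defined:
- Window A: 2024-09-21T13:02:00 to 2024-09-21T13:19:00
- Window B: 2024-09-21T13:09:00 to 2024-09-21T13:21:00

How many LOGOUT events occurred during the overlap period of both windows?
3

To find overlap events:

1. Window A: 2024-09-21T13:02:00 to 2024-09-21T13:19:00
2. Window B: 2024-09-21T13:09:00 to 2024-09-21T13:21:00
3. Overlap period: 2024-09-21T13:09:00 to 2024-09-21T13:19:00
4. Count LOGOUT events in overlap: 3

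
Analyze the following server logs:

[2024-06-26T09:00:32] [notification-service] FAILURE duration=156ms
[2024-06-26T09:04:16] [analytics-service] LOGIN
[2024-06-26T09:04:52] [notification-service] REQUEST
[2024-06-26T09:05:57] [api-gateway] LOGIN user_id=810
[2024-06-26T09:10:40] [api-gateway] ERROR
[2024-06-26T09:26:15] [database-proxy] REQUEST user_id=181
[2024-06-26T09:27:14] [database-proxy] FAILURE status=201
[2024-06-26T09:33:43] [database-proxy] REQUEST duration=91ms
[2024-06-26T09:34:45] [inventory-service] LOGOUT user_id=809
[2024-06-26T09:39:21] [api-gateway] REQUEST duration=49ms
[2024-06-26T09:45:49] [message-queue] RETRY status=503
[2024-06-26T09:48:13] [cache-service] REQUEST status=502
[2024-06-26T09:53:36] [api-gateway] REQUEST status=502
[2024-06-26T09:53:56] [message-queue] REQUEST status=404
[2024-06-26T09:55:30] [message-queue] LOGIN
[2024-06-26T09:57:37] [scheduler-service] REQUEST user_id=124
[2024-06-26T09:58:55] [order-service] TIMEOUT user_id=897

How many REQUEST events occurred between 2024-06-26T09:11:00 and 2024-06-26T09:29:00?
1

To count events in the time window:

1. Window boundaries: 2024-06-26T09:11:00 to 2024-06-26T09:29:00
2. Filter for REQUEST events within this window
3. Count matching events: 1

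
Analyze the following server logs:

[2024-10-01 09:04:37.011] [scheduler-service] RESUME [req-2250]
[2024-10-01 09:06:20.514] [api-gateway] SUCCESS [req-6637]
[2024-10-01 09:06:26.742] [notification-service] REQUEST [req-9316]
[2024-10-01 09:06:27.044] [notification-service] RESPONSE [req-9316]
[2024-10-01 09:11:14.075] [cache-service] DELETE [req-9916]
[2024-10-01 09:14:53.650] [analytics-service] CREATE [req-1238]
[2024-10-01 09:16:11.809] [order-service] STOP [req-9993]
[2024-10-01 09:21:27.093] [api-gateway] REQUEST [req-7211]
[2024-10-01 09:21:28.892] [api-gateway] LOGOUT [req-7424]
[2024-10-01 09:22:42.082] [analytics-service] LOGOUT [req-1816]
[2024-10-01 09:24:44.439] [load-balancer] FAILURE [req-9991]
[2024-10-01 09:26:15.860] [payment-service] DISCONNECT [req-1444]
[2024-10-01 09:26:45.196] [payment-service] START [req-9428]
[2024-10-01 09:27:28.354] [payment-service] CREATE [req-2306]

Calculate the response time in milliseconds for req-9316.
302

To calculate latency:

1. Find REQUEST with id req-9316: 2024-10-01 09:06:26.742
2. Find RESPONSE with id req-9316: 2024-10-01 09:06:27.044
3. Latency: 2024-10-01 09:06:27.044 - 2024-10-01 09:06:26.742 = 302ms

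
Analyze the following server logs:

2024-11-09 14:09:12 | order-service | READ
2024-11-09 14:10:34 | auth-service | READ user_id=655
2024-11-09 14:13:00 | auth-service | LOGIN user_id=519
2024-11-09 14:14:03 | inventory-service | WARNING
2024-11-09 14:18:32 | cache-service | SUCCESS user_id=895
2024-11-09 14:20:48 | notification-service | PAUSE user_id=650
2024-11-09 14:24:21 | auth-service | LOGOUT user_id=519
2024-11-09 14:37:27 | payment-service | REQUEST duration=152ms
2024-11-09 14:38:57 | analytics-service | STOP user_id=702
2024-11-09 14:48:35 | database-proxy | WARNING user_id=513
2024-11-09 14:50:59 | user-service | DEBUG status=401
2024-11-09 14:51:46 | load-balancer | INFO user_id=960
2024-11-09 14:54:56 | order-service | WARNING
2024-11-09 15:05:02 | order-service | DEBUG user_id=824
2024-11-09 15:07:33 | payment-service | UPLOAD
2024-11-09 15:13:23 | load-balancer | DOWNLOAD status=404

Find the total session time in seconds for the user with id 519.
681

To calculate session duration:

1. Find LOGIN event for user_id=519: 2024-11-09 14:13:00
2. Find LOGOUT event for user_id=519: 2024-11-09 14:24:21
3. Session duration: 2024-11-09 14:24:21 - 2024-11-09 14:13:00 = 681 seconds (11 minutes)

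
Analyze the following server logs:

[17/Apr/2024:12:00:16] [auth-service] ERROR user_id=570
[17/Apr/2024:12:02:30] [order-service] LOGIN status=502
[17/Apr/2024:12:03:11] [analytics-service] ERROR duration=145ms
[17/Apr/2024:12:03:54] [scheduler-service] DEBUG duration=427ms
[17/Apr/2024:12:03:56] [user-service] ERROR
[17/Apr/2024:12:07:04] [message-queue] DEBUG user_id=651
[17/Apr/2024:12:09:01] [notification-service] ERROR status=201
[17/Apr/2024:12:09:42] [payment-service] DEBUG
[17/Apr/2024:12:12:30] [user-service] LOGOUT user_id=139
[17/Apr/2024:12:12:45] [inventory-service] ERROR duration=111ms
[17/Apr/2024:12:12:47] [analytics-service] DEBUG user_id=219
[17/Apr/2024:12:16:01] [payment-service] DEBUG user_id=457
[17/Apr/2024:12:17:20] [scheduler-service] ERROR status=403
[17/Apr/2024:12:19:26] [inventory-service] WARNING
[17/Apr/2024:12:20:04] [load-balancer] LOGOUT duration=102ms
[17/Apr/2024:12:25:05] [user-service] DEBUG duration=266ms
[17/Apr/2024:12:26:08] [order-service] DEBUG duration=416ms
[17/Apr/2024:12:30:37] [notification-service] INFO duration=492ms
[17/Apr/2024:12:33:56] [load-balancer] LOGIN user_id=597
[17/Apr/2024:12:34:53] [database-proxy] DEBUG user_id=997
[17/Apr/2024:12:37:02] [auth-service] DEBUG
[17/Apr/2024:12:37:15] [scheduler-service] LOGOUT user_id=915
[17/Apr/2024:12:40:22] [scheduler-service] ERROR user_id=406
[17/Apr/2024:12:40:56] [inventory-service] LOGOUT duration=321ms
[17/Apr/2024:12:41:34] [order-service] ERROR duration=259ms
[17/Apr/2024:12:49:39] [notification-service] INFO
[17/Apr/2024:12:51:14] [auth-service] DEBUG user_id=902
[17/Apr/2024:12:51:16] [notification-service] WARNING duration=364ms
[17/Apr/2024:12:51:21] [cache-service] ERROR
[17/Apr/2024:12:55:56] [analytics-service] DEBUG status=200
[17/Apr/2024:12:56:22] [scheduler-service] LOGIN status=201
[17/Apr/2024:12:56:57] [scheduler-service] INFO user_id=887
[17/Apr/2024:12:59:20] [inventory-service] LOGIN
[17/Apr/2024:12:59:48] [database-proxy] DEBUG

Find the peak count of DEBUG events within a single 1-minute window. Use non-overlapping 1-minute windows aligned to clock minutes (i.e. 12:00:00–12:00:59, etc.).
1

To find the burst window:

1. Divide the log period into non-overlapping 1-minute windows starting at 12:00
2. Count DEBUG events in each window
3. Find the window with maximum count
4. Maximum events in a window: 1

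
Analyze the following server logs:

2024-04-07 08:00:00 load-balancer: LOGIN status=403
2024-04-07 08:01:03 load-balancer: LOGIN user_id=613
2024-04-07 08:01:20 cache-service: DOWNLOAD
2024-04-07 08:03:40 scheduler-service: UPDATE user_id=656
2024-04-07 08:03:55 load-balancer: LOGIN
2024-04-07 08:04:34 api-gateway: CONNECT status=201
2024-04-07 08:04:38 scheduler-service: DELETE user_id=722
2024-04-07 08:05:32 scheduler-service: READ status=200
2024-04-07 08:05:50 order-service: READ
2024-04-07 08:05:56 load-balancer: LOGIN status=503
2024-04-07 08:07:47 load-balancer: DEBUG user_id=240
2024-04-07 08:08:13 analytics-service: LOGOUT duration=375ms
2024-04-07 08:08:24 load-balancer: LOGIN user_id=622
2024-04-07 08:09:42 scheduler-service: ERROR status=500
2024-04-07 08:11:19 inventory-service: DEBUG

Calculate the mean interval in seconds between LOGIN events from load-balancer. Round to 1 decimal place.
126.0

To calculate average interval:

1. Find all LOGIN events for load-balancer in order
2. Calculate time gaps between consecutive events
3. Compute mean of gaps: 504 / 4 = 126.0 seconds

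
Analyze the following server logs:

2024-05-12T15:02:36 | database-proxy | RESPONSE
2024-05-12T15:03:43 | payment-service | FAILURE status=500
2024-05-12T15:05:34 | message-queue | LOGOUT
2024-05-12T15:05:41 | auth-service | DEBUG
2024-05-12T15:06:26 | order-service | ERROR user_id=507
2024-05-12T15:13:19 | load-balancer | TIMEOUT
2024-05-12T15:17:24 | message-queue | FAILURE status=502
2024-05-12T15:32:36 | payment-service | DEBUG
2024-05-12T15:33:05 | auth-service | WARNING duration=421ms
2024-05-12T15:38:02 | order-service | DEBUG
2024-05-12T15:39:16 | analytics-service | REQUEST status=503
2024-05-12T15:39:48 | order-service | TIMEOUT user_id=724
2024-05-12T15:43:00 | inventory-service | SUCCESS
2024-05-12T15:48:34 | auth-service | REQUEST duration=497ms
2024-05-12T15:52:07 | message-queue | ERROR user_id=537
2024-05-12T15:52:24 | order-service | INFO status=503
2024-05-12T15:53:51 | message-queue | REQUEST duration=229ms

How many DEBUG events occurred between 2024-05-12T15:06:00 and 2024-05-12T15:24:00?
0

To count events in the time window:

1. Window boundaries: 2024-05-12T15:06:00 to 2024-05-12T15:24:00
2. Filter for DEBUG events within this window
3. Count matching events: 0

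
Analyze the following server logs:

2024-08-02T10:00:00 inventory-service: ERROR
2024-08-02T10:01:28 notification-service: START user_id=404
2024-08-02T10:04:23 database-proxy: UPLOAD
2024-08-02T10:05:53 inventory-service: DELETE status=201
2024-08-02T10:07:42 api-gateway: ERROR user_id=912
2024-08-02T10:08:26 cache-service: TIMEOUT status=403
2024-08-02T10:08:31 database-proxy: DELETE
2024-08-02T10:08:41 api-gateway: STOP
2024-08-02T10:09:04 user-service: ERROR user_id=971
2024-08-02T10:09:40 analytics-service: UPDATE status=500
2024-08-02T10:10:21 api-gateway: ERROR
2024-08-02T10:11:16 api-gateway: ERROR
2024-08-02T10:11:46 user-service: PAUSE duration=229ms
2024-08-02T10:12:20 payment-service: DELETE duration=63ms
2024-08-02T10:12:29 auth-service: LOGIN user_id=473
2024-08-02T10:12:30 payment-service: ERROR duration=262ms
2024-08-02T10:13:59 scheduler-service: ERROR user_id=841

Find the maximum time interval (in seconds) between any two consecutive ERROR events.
462

To find the longest gap:

1. Extract all ERROR events in chronological order
2. Calculate time differences between consecutive events
3. Find the maximum difference
4. Longest gap: 462 seconds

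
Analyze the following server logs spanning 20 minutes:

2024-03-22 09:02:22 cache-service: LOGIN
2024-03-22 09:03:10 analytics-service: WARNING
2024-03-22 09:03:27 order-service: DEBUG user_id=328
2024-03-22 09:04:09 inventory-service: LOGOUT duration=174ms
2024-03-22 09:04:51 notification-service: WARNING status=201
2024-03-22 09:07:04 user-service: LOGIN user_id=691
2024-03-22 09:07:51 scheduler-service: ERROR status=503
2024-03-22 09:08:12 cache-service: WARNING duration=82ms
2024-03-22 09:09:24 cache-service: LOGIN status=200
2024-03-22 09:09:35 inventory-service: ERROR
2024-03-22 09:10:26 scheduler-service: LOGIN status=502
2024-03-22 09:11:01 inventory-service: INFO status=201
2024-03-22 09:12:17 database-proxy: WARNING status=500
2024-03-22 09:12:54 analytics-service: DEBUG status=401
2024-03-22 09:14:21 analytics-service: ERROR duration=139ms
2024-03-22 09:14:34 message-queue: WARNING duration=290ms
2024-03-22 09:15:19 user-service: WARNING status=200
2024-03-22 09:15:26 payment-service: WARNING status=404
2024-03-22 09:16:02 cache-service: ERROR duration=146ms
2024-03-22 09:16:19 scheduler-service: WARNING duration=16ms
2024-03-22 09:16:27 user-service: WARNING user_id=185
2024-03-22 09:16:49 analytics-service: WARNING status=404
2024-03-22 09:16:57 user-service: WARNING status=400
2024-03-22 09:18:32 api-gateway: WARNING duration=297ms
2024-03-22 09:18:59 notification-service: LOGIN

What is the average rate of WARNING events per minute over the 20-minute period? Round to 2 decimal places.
0.6

To calculate the rate:

1. Count total WARNING events: 12
2. Total time period: 20 minutes
3. Rate = 12 / 20 = 0.6 events per minute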